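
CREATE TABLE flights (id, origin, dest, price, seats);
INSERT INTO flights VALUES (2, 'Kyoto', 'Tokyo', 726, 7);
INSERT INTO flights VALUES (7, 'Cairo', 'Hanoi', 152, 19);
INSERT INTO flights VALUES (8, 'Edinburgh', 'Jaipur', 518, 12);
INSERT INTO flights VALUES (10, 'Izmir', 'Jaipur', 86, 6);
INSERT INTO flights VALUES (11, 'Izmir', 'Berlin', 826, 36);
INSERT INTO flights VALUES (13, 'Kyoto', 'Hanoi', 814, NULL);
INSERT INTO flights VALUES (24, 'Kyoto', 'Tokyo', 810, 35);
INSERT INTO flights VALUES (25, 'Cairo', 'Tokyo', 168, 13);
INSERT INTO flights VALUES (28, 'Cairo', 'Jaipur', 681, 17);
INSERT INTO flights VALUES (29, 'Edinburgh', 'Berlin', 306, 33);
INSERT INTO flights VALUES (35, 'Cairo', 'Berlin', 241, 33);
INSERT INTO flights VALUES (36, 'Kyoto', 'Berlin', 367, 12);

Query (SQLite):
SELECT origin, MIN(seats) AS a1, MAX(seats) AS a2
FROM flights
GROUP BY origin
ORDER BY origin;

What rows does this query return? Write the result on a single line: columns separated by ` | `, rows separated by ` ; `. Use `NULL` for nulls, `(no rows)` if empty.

Cairo | 13 | 33 ; Edinburgh | 12 | 33 ; Izmir | 6 | 36 ; Kyoto | 7 | 35

Group flights by origin.
Per group compute: MIN(seats), MAX(seats).
  Cairo: ids {7, 25, 28, 35} → MIN(seats)=13, MAX(seats)=33
  Edinburgh: ids {8, 29} → MIN(seats)=12, MAX(seats)=33
  Izmir: ids {10, 11} → MIN(seats)=6, MAX(seats)=36
  Kyoto: ids {2, 13, 24, 36} → MIN(seats)=7, MAX(seats)=35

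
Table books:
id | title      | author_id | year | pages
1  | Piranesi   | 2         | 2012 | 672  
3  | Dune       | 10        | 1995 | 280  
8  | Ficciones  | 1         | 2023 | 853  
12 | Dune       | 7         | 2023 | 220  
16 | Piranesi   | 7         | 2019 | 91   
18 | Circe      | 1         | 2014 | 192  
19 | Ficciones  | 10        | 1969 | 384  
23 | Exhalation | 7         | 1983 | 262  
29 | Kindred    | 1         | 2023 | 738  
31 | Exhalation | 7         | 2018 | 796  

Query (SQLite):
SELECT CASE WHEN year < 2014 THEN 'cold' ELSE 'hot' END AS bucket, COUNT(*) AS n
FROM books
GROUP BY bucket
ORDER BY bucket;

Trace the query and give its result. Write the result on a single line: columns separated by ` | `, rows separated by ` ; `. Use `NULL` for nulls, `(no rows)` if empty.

cold | 4 ; hot | 6

Bucket rows by year < 2014 → 'cold' else 'hot'; count each bucket.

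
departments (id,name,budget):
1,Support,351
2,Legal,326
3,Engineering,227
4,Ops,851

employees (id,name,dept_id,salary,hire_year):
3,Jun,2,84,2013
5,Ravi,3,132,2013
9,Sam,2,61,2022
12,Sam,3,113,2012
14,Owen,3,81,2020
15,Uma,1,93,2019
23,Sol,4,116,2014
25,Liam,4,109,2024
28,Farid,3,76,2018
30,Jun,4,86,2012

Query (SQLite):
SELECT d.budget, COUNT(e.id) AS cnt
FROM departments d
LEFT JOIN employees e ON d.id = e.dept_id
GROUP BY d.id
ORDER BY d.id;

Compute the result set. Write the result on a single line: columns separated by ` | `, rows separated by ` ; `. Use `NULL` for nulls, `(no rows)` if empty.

LEFT JOIN keeps every departments row; unmatched ones get NULL for employees columns.
Group by departments.id and compute COUNT(e.id). COUNT(col) of an all-NULL group is 0.
  1: ids {15} → COUNT(e.id)=1
  2: ids {3, 9} → COUNT(e.id)=2
  3: ids {5, 12, 14, 28} → COUNT(e.id)=4
  4: ids {23, 25, 30} → COUNT(e.id)=3

351 | 1 ; 326 | 2 ; 227 | 4 ; 851 | 3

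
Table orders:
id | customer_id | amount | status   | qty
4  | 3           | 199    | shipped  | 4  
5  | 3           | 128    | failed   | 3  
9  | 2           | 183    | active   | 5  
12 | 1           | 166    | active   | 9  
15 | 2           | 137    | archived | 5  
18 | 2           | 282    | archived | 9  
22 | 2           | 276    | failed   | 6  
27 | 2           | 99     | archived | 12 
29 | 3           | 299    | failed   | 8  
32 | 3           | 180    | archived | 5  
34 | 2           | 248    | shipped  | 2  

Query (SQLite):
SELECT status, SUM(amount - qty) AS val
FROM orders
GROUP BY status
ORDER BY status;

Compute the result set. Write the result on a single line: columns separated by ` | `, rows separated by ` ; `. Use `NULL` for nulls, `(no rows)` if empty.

active | 335 ; archived | 667 ; failed | 686 ; shipped | 441

For each row compute amount - qty.
Group by status; take SUM of the expression per group.
  active: ids {9, 12} → SUM(amount - qty)=335
  archived: ids {15, 18, 27, 32} → SUM(amount - qty)=667
  failed: ids {5, 22, 29} → SUM(amount - qty)=686
  shipped: ids {4, 34} → SUM(amount - qty)=441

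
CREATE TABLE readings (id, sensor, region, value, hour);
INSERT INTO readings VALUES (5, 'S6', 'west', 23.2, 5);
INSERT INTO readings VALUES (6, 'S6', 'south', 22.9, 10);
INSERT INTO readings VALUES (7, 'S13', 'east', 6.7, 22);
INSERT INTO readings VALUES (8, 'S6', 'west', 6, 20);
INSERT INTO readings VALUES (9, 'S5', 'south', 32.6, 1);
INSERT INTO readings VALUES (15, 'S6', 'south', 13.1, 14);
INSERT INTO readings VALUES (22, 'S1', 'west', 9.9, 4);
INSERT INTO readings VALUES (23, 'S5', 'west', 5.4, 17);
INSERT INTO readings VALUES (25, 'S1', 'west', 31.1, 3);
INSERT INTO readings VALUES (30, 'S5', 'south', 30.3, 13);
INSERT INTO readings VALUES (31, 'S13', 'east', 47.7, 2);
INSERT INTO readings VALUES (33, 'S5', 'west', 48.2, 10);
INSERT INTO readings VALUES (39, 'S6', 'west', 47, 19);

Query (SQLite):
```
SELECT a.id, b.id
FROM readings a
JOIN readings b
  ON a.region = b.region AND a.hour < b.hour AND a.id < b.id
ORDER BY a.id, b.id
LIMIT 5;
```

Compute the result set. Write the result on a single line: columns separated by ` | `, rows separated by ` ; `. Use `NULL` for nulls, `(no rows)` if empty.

Pairs (a,b) with same region, a.hour < b.hour, a.id < b.id.
region groups: east:{7,31} south:{6,9,15,30} west:{5,8,22,23,25,33,39}
Ordered by (a.id, b.id); first 5.

5 | 8 ; 5 | 23 ; 5 | 33 ; 5 | 39 ; 6 | 15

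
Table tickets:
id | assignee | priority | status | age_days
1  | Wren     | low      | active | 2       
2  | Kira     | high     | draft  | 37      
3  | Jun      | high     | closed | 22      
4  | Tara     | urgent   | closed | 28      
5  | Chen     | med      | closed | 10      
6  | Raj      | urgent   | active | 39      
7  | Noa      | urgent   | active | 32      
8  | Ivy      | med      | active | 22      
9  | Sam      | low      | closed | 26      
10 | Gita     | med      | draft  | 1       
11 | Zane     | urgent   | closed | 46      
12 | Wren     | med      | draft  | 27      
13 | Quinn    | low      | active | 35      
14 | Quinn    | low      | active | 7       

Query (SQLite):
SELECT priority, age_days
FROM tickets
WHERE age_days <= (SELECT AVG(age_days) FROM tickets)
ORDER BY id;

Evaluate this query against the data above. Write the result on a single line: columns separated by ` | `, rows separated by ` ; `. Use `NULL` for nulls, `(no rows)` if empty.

low | 2 ; high | 22 ; med | 10 ; med | 22 ; med | 1 ; low | 7

Scalar subquery: AVG(age_days) over all tickets rows = 23.857143 (≈; comparison uses full precision).
Keep rows where age_days <= that value.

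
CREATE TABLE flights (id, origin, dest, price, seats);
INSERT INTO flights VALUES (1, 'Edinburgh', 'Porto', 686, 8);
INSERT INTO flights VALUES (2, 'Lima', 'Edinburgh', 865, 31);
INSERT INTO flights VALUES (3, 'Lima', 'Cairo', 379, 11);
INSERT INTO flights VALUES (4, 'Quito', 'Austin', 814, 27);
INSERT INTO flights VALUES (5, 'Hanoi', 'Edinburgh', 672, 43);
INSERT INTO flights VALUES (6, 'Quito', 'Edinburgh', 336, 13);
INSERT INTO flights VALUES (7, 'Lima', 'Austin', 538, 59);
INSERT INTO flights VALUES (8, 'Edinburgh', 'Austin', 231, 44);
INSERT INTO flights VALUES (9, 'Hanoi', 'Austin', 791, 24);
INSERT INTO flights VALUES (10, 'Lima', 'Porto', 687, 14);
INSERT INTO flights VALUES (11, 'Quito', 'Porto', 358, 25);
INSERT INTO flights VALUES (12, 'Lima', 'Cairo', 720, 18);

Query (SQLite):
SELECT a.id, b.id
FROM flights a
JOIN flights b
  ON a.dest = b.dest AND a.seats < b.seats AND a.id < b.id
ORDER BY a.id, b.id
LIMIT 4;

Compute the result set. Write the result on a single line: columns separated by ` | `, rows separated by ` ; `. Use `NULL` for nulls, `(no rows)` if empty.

Pairs (a,b) with same dest, a.seats < b.seats, a.id < b.id.
dest groups: Austin:{4,7,8,9} Cairo:{3,12} Edinburgh:{2,5,6} Porto:{1,10,11}
Ordered by (a.id, b.id); first 4.

1 | 10 ; 1 | 11 ; 2 | 5 ; 3 | 12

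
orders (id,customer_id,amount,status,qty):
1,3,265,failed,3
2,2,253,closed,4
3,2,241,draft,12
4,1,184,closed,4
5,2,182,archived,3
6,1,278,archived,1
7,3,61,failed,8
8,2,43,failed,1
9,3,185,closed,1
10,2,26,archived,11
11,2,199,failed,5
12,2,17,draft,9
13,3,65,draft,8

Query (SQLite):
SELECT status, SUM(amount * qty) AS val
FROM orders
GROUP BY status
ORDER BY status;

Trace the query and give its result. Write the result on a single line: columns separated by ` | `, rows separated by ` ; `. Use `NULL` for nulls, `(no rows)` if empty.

archived | 1110 ; closed | 1933 ; draft | 3565 ; failed | 2321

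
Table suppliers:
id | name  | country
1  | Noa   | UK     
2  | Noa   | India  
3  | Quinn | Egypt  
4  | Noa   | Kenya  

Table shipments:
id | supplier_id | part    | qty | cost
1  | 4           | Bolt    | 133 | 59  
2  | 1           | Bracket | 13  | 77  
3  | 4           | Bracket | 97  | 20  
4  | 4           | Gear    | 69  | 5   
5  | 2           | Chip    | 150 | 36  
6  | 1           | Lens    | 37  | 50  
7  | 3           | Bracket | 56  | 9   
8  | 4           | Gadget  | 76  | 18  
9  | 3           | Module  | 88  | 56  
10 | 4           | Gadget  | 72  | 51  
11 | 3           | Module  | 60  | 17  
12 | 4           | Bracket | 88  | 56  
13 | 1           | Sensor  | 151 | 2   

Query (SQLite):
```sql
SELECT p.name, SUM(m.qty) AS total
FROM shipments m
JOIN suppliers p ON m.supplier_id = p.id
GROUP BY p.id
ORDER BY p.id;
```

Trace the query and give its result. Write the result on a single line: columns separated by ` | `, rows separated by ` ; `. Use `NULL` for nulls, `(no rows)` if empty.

Noa | 201 ; Noa | 150 ; Quinn | 204 ; Noa | 535

Join each shipments row to its suppliers via supplier_id.
Group joined rows by suppliers.id; compute SUM(m.qty) per group.
  1: ids {2, 6, 13} → SUM(m.qty)=201
  2: ids {5} → SUM(m.qty)=150
  3: ids {7, 9, 11} → SUM(m.qty)=204
  4: ids {1, 3, 4, 8, 10, 12} → SUM(m.qty)=535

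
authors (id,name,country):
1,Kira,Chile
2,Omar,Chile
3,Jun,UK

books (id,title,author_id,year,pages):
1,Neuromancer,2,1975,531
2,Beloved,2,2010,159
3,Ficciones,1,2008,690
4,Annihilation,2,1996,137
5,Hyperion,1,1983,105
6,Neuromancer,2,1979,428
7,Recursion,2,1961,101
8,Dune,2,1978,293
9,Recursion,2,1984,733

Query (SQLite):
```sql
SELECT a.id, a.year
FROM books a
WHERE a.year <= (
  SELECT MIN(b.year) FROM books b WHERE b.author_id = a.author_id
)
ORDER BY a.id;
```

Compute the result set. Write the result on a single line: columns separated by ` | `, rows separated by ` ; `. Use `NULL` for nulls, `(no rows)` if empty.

5 | 1983 ; 7 | 1961

For each books row a, compute MIN(year) over rows sharing a.author_id.
Keep row a if a.year <= that per-group MIN.
  author_id=1: MIN(year) = 1983
  author_id=2: MIN(year) = 1961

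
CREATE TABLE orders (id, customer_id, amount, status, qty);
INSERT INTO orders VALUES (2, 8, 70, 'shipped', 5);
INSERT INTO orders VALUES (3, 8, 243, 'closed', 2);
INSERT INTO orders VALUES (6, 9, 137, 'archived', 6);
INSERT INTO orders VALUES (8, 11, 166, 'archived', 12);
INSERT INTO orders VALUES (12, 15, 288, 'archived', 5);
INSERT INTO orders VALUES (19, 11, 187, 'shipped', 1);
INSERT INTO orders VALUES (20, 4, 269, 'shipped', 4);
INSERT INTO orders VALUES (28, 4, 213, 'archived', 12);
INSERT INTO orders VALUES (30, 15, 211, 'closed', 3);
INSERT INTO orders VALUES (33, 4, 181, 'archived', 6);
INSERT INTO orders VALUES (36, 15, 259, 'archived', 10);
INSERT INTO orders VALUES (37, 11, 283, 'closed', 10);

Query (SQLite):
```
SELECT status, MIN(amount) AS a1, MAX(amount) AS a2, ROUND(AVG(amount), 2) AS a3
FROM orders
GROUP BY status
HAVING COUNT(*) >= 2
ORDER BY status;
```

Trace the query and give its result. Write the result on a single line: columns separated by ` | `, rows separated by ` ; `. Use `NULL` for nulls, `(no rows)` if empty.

archived | 137 | 288 | 207.33 ; closed | 211 | 283 | 245.67 ; shipped | 70 | 269 | 175.33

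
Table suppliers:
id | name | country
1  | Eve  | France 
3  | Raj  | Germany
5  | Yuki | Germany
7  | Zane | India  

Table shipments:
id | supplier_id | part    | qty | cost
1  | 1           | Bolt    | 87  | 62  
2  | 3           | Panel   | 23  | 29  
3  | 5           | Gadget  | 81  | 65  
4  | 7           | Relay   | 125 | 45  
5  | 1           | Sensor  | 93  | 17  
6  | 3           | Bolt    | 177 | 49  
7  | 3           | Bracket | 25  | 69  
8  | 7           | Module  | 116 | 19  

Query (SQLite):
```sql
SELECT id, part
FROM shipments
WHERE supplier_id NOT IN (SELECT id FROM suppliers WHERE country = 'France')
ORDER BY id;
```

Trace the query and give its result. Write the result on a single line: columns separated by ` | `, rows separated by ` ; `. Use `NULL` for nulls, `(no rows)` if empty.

2 | Panel ; 3 | Gadget ; 4 | Relay ; 6 | Bolt ; 7 | Bracket ; 8 | Module

Inner query: suppliers.id where country = 'France'.
Outer: keep shipments rows whose supplier_id is not in that set.
Inner query → {1}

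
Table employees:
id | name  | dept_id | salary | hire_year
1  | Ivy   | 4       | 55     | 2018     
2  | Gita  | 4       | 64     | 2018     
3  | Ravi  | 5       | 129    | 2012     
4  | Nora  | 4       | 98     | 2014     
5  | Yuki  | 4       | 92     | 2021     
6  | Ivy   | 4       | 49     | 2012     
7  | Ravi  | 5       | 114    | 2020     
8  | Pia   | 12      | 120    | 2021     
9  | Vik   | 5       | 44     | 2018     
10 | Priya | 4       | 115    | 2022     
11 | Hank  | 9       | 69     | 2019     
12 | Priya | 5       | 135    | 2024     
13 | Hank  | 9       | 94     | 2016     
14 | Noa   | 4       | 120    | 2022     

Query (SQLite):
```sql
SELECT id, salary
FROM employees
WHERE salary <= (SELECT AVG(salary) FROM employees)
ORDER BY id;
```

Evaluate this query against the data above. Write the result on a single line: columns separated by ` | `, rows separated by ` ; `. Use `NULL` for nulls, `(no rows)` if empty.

1 | 55 ; 2 | 64 ; 5 | 92 ; 6 | 49 ; 9 | 44 ; 11 | 69

Scalar subquery: AVG(salary) over all employees rows = 92.714286 (≈; comparison uses full precision).
Keep rows where salary <= that value.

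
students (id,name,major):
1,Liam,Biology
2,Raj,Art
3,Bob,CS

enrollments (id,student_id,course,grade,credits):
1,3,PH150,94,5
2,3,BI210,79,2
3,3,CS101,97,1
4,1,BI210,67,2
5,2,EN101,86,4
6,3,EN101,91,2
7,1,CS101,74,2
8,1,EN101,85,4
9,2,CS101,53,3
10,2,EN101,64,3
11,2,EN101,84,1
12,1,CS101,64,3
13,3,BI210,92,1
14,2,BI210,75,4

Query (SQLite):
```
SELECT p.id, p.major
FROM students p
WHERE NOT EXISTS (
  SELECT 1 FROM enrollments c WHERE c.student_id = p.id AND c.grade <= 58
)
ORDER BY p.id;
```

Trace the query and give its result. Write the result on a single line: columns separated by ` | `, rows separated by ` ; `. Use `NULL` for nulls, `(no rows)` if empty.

1 | Biology ; 3 | CS

For each students row, check whether any enrollments with matching student_id has grade <= 58.
Keep rows where that is false.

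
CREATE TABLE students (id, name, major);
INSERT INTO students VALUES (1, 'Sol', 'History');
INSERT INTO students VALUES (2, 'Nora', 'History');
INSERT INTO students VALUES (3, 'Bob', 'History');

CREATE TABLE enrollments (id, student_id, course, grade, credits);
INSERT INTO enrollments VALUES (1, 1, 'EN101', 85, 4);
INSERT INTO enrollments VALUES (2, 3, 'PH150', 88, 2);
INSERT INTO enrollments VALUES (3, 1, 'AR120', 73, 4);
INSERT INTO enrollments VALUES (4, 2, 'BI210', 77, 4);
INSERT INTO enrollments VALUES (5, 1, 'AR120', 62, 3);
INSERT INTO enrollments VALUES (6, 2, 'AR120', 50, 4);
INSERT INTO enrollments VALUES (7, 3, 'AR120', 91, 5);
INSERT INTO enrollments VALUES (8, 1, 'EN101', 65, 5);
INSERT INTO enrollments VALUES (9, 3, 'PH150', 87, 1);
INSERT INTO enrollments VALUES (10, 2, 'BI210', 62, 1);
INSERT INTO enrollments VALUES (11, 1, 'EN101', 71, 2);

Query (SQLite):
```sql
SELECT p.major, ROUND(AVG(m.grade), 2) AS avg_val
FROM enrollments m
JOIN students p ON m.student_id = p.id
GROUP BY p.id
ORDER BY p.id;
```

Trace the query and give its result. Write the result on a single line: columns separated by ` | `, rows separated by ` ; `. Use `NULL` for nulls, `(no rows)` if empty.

History | 71.2 ; History | 63 ; History | 88.67

Join each enrollments row to its students via student_id.
Group joined rows by students.id; compute ROUND(AVG(m.grade), 2) per group.
  1: ids {1, 3, 5, 8, 11} → ROUND(AVG(m.grade), 2)=71.2
  2: ids {4, 6, 10} → ROUND(AVG(m.grade), 2)=63
  3: ids {2, 7, 9} → ROUND(AVG(m.grade), 2)=88.67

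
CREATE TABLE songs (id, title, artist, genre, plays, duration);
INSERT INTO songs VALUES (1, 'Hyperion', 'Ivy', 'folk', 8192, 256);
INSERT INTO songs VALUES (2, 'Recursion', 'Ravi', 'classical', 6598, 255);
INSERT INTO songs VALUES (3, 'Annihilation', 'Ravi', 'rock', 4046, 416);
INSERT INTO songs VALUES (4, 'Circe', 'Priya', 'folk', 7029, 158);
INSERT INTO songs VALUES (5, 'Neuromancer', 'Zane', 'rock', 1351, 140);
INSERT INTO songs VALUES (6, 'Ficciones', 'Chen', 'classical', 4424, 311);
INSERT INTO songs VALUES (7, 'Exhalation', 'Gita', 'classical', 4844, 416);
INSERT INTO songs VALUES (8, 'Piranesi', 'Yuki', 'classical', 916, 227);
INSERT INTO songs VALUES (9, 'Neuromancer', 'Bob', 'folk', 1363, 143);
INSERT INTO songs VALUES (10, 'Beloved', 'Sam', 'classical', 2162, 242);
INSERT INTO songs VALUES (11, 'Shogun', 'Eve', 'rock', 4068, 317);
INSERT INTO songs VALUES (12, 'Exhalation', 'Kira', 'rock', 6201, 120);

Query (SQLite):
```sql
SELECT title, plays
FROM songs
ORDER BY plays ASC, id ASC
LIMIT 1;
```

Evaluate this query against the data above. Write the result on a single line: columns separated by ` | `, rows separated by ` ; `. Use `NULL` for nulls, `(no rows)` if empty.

Piranesi | 916

Sort by plays asc, tiebreak id asc: (916, id=8), (1351, id=5), (1363, id=9), (2162, id=10) …. Take first 1.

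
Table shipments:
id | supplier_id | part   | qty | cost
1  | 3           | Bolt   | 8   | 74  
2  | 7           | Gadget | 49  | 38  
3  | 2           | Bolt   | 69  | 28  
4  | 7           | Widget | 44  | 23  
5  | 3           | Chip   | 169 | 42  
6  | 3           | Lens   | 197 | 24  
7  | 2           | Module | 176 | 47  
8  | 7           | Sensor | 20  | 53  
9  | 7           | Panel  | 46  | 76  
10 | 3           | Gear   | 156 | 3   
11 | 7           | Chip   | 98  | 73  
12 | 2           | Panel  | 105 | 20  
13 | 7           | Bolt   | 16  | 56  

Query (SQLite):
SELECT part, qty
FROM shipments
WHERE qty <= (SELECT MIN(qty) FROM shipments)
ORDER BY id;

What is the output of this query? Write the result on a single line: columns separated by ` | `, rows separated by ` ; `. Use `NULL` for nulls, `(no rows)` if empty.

Scalar subquery: MIN(qty) over all shipments rows = 8.
Keep rows where qty <= that value.

Bolt | 8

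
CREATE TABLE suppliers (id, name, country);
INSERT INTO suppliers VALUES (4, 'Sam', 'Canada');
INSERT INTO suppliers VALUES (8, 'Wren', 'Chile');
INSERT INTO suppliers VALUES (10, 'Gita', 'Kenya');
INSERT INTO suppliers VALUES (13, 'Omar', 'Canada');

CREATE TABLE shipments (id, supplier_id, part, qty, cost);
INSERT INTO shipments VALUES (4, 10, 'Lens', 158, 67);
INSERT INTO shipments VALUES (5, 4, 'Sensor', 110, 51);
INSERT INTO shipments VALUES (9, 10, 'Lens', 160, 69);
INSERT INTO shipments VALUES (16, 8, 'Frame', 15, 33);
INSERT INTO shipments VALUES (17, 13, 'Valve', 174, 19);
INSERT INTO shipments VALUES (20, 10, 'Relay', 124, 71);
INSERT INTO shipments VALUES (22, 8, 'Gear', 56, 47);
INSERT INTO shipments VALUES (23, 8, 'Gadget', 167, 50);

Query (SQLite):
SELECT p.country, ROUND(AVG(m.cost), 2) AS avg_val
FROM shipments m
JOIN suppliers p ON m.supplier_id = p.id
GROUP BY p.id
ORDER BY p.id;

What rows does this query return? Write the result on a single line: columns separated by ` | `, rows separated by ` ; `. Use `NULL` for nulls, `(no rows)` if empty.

Canada | 51 ; Chile | 43.33 ; Kenya | 69 ; Canada | 19

Join each shipments row to its suppliers via supplier_id.
Group joined rows by suppliers.id; compute ROUND(AVG(m.cost), 2) per group.
  4: ids {5} → ROUND(AVG(m.cost), 2)=51
  8: ids {16, 22, 23} → ROUND(AVG(m.cost), 2)=43.33
  10: ids {4, 9, 20} → ROUND(AVG(m.cost), 2)=69
  13: ids {17} → ROUND(AVG(m.cost), 2)=19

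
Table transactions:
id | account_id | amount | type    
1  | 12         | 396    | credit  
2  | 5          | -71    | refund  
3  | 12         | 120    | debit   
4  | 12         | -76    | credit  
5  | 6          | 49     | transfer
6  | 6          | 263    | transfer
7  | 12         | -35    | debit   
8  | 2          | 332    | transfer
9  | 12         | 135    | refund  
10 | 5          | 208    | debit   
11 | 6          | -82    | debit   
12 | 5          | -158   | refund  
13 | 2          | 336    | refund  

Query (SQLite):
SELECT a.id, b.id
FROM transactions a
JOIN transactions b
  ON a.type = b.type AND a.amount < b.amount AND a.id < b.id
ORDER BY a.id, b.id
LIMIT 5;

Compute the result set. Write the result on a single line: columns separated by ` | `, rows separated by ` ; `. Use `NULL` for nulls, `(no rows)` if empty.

Pairs (a,b) with same type, a.amount < b.amount, a.id < b.id.
type groups: credit:{1,4} debit:{3,7,10,11} refund:{2,9,12,13} transfer:{5,6,8}
Ordered by (a.id, b.id); first 5.

2 | 9 ; 2 | 13 ; 3 | 10 ; 5 | 6 ; 5 | 8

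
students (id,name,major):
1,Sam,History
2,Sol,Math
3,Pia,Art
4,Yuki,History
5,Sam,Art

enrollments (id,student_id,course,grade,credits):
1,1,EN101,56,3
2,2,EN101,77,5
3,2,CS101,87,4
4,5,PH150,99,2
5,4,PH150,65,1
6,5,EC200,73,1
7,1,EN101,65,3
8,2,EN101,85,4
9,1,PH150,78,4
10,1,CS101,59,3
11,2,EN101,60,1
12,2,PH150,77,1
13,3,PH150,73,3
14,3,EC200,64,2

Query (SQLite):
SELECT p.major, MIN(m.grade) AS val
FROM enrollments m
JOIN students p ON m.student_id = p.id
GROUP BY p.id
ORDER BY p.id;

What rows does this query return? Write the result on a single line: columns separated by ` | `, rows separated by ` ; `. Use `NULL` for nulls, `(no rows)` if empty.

History | 56 ; Math | 60 ; Art | 64 ; History | 65 ; Art | 73

Join each enrollments row to its students via student_id.
Group joined rows by students.id; compute MIN(m.grade) per group.
  1: ids {1, 7, 9, 10} → MIN(m.grade)=56
  2: ids {2, 3, 8, 11, 12} → MIN(m.grade)=60
  3: ids {13, 14} → MIN(m.grade)=64
  4: ids {5} → MIN(m.grade)=65
  5: ids {4, 6} → MIN(m.grade)=73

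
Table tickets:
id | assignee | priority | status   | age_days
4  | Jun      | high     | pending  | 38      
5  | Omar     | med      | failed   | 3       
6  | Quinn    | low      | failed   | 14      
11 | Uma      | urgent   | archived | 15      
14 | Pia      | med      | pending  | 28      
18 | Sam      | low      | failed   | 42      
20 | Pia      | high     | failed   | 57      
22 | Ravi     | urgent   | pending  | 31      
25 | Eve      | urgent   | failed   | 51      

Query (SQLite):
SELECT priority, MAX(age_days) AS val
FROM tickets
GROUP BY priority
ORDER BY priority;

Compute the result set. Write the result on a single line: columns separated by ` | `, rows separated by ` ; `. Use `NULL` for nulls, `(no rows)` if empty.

high | 57 ; low | 42 ; med | 28 ; urgent | 51

Partition tickets by priority; compute MAX(age_days) within each group.
  high: ids {4, 20} → MAX(age_days)=57
  low: ids {6, 18} → MAX(age_days)=42
  med: ids {5, 14} → MAX(age_days)=28
  urgent: ids {11, 22, 25} → MAX(age_days)=51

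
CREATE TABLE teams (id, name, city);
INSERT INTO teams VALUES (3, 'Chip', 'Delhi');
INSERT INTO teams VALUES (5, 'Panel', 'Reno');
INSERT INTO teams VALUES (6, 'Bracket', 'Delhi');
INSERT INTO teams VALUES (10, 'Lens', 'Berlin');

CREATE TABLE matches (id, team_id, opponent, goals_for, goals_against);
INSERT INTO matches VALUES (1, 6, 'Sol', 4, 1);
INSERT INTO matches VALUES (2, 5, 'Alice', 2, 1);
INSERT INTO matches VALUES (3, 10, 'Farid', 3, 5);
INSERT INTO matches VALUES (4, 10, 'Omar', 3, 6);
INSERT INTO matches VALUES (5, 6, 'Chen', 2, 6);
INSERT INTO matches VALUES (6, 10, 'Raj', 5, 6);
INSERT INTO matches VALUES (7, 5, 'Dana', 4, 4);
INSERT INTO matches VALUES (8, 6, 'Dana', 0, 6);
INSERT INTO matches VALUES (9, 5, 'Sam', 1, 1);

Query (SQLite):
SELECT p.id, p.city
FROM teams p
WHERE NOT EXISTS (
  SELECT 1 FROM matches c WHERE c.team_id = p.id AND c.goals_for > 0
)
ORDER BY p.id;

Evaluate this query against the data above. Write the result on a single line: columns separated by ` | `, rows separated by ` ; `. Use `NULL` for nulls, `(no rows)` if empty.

3 | Delhi

For each teams row, check whether any matches with matching team_id has goals_for > 0.
Keep rows where that is false.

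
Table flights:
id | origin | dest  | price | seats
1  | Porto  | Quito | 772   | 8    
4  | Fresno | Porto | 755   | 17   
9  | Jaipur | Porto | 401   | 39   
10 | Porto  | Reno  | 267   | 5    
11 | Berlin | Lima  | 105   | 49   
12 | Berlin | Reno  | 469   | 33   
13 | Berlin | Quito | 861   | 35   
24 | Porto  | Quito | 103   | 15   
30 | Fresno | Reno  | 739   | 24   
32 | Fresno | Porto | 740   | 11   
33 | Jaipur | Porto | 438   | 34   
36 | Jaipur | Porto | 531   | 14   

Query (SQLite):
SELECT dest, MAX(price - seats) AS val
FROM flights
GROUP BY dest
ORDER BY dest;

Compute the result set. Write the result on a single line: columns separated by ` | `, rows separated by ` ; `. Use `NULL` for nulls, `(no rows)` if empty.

For each row compute price - seats.
Group by dest; take MAX of the expression per group.
  Lima: ids {11} → MAX(price - seats)=56
  Porto: ids {4, 9, 32, 33, 36} → MAX(price - seats)=738
  Quito: ids {1, 13, 24} → MAX(price - seats)=826
  Reno: ids {10, 12, 30} → MAX(price - seats)=715

Lima | 56 ; Porto | 738 ; Quito | 826 ; Reno | 715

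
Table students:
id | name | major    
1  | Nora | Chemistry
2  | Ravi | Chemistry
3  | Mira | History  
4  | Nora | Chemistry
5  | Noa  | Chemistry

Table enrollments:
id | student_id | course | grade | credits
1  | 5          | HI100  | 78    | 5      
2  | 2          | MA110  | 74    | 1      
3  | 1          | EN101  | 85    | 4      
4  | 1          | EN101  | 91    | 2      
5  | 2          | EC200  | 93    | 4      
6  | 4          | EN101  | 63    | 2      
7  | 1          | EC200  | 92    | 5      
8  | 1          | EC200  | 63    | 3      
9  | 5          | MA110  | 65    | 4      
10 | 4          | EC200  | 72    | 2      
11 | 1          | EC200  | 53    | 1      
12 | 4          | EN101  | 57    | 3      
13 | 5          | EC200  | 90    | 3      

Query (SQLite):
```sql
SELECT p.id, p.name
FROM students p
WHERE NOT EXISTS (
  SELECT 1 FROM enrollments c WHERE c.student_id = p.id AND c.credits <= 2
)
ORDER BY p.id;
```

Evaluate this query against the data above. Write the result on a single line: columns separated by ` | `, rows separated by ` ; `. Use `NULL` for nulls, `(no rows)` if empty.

3 | Mira ; 5 | Noa

For each students row, check whether any enrollments with matching student_id has credits <= 2.
Keep rows where that is false.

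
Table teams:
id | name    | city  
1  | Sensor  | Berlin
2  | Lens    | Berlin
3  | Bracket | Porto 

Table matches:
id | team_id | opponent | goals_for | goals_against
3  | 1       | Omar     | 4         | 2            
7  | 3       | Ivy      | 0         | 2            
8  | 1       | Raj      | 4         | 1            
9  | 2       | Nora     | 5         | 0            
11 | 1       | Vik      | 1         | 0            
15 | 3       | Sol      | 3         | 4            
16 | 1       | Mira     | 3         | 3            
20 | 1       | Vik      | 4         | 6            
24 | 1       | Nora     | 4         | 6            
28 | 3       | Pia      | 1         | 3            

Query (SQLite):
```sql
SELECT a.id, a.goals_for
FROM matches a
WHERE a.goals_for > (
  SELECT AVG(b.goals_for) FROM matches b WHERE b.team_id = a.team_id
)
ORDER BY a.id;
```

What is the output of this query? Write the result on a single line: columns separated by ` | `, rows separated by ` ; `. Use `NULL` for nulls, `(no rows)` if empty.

3 | 4 ; 8 | 4 ; 15 | 3 ; 20 | 4 ; 24 | 4

For each matches row a, compute AVG(goals_for) over rows sharing a.team_id.
Keep row a if a.goals_for > that per-group AVG.
  team_id=1: AVG(goals_for) = 3.333333
  team_id=2: AVG(goals_for) = 5.0
  team_id=3: AVG(goals_for) = 1.333333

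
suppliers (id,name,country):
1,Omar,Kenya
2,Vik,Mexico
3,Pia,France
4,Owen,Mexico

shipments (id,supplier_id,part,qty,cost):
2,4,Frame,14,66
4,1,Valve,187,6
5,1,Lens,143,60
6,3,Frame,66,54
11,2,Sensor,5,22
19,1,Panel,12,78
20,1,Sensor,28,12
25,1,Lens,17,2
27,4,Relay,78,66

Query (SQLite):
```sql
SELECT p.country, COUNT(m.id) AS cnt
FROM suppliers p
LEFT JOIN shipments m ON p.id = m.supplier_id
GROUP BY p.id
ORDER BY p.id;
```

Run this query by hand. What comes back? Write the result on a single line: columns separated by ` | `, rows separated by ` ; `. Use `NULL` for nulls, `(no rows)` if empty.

Kenya | 5 ; Mexico | 1 ; France | 1 ; Mexico | 2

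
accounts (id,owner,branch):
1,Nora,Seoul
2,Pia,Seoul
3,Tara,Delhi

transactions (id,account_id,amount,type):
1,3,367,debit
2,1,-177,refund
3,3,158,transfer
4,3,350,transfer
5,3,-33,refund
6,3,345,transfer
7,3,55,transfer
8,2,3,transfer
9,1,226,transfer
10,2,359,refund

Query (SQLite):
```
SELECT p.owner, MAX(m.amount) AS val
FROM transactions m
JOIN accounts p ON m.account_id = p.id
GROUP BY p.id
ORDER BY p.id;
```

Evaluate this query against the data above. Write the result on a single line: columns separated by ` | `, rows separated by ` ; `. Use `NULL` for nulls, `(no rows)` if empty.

Join each transactions row to its accounts via account_id.
Group joined rows by accounts.id; compute MAX(m.amount) per group.
  1: ids {2, 9} → MAX(m.amount)=226
  2: ids {8, 10} → MAX(m.amount)=359
  3: ids {1, 3, 4, 5, 6, 7} → MAX(m.amount)=367

Nora | 226 ; Pia | 359 ; Tara | 367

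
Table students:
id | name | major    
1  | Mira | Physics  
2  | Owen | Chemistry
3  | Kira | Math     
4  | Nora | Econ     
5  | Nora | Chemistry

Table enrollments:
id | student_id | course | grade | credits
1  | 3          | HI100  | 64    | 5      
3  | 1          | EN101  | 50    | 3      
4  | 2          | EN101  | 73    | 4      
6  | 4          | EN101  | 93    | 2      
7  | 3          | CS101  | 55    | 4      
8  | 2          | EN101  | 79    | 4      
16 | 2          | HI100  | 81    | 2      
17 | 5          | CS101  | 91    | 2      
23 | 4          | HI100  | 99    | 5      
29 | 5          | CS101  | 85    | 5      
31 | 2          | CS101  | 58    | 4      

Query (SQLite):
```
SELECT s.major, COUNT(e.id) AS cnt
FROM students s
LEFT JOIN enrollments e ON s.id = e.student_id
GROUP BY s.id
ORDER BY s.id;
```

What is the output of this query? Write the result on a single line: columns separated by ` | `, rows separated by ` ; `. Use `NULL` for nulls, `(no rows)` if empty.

Physics | 1 ; Chemistry | 4 ; Math | 2 ; Econ | 2 ; Chemistry | 2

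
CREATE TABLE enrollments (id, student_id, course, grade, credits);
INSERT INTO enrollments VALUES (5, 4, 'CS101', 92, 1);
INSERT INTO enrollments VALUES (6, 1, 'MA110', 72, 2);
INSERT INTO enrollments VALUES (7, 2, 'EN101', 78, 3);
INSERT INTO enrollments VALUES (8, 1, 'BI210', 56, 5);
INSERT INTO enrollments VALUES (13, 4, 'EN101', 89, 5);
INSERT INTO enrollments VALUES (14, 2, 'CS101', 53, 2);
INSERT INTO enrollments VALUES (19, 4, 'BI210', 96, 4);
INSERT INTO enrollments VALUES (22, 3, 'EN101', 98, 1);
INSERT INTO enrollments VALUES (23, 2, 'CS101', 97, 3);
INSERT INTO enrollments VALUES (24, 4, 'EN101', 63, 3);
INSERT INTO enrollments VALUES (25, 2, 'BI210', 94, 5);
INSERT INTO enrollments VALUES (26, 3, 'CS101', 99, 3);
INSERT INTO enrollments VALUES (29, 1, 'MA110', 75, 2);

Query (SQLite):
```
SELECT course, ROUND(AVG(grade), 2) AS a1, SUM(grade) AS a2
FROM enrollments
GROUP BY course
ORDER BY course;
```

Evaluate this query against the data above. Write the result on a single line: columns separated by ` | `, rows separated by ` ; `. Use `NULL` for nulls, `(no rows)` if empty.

BI210 | 82 | 246 ; CS101 | 85.25 | 341 ; EN101 | 82 | 328 ; MA110 | 73.5 | 147

Group enrollments by course.
Per group compute: ROUND(AVG(grade), 2), SUM(grade).
  BI210: ids {8, 19, 25} → ROUND(AVG(grade), 2)=82, SUM(grade)=246
  CS101: ids {5, 14, 23, 26} → ROUND(AVG(grade), 2)=85.25, SUM(grade)=341
  EN101: ids {7, 13, 22, 24} → ROUND(AVG(grade), 2)=82, SUM(grade)=328
  MA110: ids {6, 29} → ROUND(AVG(grade), 2)=73.5, SUM(grade)=147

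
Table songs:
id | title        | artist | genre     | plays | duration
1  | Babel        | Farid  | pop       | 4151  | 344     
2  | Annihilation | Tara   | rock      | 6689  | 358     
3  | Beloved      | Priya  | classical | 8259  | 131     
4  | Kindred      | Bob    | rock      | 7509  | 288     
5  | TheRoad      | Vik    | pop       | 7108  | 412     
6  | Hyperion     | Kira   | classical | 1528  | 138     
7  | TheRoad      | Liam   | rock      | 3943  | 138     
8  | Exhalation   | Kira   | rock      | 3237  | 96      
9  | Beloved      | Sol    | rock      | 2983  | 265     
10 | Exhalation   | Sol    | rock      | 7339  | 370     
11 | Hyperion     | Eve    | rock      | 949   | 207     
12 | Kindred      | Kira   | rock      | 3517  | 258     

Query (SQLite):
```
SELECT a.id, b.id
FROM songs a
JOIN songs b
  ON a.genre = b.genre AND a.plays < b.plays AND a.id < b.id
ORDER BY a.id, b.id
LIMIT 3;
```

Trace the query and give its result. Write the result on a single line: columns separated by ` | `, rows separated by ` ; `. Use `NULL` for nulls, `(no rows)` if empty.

1 | 5 ; 2 | 4 ; 2 | 10

Pairs (a,b) with same genre, a.plays < b.plays, a.id < b.id.
genre groups: classical:{3,6} pop:{1,5} rock:{2,4,7,8,9,10,11,12}
Ordered by (a.id, b.id); first 3.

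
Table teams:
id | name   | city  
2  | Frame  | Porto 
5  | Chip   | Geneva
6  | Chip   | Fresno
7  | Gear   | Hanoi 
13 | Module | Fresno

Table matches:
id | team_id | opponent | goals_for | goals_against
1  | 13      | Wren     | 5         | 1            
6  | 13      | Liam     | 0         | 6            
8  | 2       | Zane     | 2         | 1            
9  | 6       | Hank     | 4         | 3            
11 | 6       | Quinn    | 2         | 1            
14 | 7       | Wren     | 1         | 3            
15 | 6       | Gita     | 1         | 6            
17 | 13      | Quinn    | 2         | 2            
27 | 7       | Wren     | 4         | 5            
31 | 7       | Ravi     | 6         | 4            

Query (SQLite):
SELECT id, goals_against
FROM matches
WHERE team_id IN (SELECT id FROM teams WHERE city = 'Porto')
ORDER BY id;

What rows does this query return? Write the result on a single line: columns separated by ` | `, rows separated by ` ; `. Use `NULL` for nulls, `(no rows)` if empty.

Inner query: teams.id where city = 'Porto'.
Outer: keep matches rows whose team_id is in that set.
Inner query → {2}

8 | 1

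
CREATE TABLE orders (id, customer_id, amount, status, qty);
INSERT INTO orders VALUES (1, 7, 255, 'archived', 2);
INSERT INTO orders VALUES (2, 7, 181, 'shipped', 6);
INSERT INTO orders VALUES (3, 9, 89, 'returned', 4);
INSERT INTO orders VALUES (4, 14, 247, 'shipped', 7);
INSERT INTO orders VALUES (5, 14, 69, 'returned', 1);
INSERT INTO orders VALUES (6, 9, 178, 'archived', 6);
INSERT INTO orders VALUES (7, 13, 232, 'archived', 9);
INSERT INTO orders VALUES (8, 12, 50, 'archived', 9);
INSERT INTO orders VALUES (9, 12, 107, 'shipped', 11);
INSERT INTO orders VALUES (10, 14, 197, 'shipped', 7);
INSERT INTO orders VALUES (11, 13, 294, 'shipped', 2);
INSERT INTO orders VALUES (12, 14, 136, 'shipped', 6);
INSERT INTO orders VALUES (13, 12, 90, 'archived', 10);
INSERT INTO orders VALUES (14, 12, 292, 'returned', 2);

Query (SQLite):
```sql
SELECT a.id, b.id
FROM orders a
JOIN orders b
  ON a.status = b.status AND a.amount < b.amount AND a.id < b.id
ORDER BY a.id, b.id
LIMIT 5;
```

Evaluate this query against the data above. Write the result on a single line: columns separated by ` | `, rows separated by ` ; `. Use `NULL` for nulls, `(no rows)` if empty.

Pairs (a,b) with same status, a.amount < b.amount, a.id < b.id.
status groups: archived:{1,6,7,8,13} returned:{3,5,14} shipped:{2,4,9,10,11,12}
Ordered by (a.id, b.id); first 5.

2 | 4 ; 2 | 10 ; 2 | 11 ; 3 | 14 ; 4 | 11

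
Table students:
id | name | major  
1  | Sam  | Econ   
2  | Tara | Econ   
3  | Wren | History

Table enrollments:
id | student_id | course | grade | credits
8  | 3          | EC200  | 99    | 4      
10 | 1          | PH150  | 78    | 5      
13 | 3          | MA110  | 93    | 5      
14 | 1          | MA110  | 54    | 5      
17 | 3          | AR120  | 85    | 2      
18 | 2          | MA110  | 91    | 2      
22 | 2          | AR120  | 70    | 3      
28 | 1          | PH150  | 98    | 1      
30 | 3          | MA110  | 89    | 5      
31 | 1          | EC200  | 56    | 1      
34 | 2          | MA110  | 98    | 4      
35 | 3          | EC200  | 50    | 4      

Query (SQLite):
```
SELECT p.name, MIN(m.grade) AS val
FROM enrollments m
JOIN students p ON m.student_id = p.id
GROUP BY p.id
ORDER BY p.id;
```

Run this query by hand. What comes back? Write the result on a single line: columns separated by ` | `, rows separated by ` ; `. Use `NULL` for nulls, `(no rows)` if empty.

Sam | 54 ; Tara | 70 ; Wren | 50

Join each enrollments row to its students via student_id.
Group joined rows by students.id; compute MIN(m.grade) per group.
  1: ids {10, 14, 28, 31} → MIN(m.grade)=54
  2: ids {18, 22, 34} → MIN(m.grade)=70
  3: ids {8, 13, 17, 30, 35} → MIN(m.grade)=50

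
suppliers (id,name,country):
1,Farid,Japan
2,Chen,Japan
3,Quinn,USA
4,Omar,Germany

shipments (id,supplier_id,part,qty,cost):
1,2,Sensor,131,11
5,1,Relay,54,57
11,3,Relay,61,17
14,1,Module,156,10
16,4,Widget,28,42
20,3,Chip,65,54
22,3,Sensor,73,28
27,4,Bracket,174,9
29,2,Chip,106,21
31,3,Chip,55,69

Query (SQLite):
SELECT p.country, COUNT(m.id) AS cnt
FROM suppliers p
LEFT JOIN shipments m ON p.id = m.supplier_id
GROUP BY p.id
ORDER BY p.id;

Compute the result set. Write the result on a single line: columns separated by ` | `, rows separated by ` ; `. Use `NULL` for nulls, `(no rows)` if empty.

Japan | 2 ; Japan | 2 ; USA | 4 ; Germany | 2

LEFT JOIN keeps every suppliers row; unmatched ones get NULL for shipments columns.
Group by suppliers.id and compute COUNT(m.id). COUNT(col) of an all-NULL group is 0.
  1: ids {5, 14} → COUNT(m.id)=2
  2: ids {1, 29} → COUNT(m.id)=2
  3: ids {11, 20, 22, 31} → COUNT(m.id)=4
  4: ids {16, 27} → COUNT(m.id)=2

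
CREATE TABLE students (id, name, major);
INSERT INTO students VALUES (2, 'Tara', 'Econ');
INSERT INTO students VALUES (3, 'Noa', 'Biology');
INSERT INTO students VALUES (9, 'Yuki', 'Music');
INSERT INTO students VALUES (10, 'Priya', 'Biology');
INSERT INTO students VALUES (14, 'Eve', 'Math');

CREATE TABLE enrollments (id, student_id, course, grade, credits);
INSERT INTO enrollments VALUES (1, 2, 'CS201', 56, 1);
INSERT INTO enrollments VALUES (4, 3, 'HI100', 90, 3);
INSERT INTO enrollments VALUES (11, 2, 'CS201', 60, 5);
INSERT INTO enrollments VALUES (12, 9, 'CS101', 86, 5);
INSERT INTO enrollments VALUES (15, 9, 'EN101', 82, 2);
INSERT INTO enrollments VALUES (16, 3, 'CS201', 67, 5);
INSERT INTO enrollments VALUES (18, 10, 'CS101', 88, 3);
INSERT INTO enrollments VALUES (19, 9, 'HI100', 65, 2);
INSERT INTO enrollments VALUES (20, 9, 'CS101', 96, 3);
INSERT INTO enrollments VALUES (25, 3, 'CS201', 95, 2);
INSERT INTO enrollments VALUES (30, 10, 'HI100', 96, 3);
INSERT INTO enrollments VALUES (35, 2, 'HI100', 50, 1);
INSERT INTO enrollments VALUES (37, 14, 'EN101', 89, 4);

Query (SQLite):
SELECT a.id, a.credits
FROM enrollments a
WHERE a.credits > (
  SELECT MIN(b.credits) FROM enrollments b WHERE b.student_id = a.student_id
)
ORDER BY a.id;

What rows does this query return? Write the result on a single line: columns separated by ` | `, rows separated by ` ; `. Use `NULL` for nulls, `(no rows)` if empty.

4 | 3 ; 11 | 5 ; 12 | 5 ; 16 | 5 ; 20 | 3

For each enrollments row a, compute MIN(credits) over rows sharing a.student_id.
Keep row a if a.credits > that per-group MIN.
  student_id=2: MIN(credits) = 1
  student_id=3: MIN(credits) = 2
  student_id=9: MIN(credits) = 2
  student_id=10: MIN(credits) = 3
  student_id=14: MIN(credits) = 4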